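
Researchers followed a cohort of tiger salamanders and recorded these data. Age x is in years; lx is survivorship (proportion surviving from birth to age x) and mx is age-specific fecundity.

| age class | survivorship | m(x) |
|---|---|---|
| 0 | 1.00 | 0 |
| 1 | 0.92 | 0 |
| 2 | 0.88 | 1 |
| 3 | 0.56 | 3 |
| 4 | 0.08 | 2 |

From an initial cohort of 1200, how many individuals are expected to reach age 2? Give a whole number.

Expected survivors = N0 · l_2 = 1200 × 0.88 = 1056 → 1056

1056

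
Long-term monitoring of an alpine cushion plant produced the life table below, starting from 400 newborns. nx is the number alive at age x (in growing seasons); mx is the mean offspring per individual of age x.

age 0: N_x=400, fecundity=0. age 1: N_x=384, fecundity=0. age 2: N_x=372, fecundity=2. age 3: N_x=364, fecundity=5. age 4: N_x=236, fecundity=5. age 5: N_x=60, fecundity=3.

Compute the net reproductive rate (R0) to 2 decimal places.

9.81

lx = nx/n0 = nx/400: 1, 0.96, 0.93, 0.91, 0.59, 0.15
lx·mx by age: 0, 0, 1.86, 4.55, 2.95, 0.45
R0 = Σ lx·mx = 9.81 → 9.81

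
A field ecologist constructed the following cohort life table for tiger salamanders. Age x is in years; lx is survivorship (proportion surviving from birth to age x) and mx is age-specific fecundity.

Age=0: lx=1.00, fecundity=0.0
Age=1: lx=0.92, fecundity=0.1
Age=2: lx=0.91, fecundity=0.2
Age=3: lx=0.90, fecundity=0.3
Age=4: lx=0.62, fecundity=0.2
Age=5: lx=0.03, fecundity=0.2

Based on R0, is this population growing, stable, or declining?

declining

R0 = Σ lx·mx = 0 + 0.092 + 0.182 + 0.27 + 0.124 + 0.006 = 0.674
R0 < 1, so the population is declining.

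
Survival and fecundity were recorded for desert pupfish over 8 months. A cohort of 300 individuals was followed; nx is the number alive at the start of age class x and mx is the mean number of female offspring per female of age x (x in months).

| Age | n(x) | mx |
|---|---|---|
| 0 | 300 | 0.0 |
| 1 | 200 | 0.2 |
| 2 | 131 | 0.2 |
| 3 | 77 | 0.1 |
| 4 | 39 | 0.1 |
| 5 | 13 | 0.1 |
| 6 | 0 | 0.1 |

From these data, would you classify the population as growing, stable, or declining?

lx = nx/n0 = nx/300: 1, 0.66667…, 0.43667…, 0.25667…, 0.13, 0.04333…, 0
R0 = Σ lx·mx = 0 + 0.133333… + 0.087333… + 0.025667… + 0.013 + 0.004333… + 0 = 0.263667…
R0 < 1, so the population is declining.

declining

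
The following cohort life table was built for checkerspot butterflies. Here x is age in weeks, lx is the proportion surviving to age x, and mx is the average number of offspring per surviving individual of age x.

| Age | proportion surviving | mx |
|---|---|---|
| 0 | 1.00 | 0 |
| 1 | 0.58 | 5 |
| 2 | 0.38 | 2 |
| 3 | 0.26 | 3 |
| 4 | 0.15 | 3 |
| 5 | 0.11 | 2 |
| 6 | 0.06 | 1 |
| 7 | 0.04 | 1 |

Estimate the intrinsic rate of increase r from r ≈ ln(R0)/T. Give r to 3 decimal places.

R0 = Σ lx·mx = 0 + 2.9 + 0.76 + 0.78 + 0.45 + 0.22 + 0.06 + 0.04 = 5.21
Σ x·lx·mx = 10.3; T = 10.3/5.21 = 1.97697…
r ≈ ln(R0)/T = ln(5.21)/1.97697… = 0.8349… → 0.835

0.835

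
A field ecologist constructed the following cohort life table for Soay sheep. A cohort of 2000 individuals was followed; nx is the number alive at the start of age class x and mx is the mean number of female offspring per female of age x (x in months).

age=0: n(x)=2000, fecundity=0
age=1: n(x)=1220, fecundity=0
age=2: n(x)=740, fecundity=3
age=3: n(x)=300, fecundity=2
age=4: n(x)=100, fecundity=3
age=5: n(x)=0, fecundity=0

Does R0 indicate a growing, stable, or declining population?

growing

lx = nx/n0 = nx/2000: 1, 0.61, 0.37, 0.15, 0.05, 0
R0 = Σ lx·mx = 0 + 0 + 1.11 + 0.3 + 0.15 + 0 = 1.56
R0 > 1, so the population is growing.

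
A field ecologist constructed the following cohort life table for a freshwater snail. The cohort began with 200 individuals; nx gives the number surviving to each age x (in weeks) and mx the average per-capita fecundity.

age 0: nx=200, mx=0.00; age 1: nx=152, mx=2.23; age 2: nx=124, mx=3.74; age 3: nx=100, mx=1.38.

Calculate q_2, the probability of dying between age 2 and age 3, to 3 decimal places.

lx = nx/n0 = nx/200: 1, 0.76, 0.62, 0.5
q_2 = (l_2 − l_3) / l_2 = (0.62 − 0.5) / 0.62
     = 0.12 / 0.62 = 0.193548… → 0.194

0.194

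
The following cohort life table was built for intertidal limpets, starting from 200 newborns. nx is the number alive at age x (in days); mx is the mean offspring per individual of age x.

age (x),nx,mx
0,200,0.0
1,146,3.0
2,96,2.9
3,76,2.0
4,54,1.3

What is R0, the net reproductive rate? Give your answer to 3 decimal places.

4.693

lx = nx/n0 = nx/200: 1, 0.73, 0.48, 0.38, 0.27
lx·mx by age: 0, 2.19, 1.392, 0.76, 0.351
R0 = Σ lx·mx = 4.693 → 4.693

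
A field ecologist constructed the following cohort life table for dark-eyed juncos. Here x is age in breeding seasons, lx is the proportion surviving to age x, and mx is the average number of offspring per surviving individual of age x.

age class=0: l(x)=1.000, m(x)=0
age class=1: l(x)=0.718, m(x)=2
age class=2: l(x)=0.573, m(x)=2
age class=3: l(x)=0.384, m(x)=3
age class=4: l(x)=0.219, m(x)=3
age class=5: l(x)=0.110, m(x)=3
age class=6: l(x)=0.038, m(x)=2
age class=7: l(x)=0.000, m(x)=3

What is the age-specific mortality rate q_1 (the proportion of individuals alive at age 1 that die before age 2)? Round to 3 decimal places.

q_1 = (l_1 − l_2) / l_1 = (0.718 − 0.573) / 0.718
     = 0.145 / 0.718 = 0.20195… → 0.202

0.202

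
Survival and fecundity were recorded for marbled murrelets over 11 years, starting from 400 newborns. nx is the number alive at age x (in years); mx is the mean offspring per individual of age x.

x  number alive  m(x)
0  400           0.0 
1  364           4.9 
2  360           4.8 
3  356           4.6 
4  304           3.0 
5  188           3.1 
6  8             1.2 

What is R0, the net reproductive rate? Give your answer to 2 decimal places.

16.63

lx = nx/n0 = nx/400: 1, 0.91, 0.9, 0.89, 0.76, 0.47, 0.02
lx·mx by age: 0, 4.459, 4.32, 4.094, 2.28, 1.457, 0.024
R0 = Σ lx·mx = 16.634 → 16.63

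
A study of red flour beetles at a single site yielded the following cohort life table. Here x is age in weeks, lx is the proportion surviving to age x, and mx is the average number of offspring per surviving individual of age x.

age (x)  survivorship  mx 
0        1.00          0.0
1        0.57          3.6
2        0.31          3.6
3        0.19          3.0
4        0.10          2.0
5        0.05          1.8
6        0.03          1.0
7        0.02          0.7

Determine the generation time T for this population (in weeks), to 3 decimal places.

1.847

lx·mx: 0, 2.052, 1.116, 0.57, 0.2, 0.09, 0.03, 0.014 → R0 = 4.072
x·lx·mx: 0, 2.052, 2.232, 1.71, 0.8, 0.45, 0.18, 0.098 → Σ = 7.522
T = 7.522 / 4.072 = 1.84725… → 1.847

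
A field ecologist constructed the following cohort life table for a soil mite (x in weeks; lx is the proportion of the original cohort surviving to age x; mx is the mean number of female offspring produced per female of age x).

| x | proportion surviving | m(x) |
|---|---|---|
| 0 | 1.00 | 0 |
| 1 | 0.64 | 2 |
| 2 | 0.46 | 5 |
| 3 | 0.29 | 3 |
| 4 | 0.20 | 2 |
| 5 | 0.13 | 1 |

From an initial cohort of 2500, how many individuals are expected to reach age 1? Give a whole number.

1600

Expected survivors = N0 · l_1 = 2500 × 0.64 = 1600 → 1600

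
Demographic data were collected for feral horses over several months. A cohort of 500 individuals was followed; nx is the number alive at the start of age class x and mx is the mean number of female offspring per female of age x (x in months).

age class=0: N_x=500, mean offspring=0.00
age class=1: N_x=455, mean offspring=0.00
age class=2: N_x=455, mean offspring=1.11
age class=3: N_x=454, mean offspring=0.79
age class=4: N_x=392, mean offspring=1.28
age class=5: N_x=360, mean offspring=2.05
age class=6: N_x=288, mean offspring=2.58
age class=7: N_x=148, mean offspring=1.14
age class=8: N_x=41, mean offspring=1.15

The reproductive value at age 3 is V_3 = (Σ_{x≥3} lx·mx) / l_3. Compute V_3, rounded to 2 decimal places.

5.63

lx = nx/n0 = nx/500: 1, 0.91, 0.91, 0.908, 0.784, 0.72, 0.576, 0.296, 0.082
lx·mx for x ≥ 3: 0.71732, 1.00352, 1.476, 1.48608, 0.33744, 0.0943 → sum = 5.11466
V_3 = 5.11466 / l_3 = 5.11466 / 0.908 = 5.632885… → 5.63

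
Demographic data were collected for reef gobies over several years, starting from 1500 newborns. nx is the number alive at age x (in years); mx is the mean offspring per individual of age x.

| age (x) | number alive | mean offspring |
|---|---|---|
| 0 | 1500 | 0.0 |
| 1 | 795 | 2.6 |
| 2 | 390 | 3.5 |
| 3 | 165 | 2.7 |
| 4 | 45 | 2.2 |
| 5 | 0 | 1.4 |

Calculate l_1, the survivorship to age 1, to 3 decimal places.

l_1 = n_1/n_0 = 795/1500 = 0.53 → 0.530

0.530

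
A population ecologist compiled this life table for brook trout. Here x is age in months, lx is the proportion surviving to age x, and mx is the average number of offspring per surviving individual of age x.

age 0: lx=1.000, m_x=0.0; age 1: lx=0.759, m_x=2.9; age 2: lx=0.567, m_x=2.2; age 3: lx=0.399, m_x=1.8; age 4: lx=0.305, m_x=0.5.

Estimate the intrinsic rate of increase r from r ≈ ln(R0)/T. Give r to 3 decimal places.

R0 = Σ lx·mx = 0 + 2.2011 + 1.2474 + 0.7182 + 0.1525 = 4.3192
Σ x·lx·mx = 7.4605; T = 7.4605/4.3192 = 1.72729…
r ≈ ln(R0)/T = ln(4.3192)/1.72729… = 0.84703… → 0.847

0.847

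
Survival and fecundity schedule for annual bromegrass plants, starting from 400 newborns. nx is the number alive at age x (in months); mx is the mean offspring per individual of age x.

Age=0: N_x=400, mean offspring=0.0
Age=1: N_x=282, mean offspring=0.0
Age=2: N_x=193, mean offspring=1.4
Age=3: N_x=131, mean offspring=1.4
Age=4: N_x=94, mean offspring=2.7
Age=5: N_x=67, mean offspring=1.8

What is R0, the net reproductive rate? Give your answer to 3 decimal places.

lx = nx/n0 = nx/400: 1, 0.705, 0.4825, 0.3275, 0.235, 0.1675
lx·mx by age: 0, 0, 0.6755, 0.4585, 0.6345, 0.3015
R0 = Σ lx·mx = 2.07 → 2.070

2.070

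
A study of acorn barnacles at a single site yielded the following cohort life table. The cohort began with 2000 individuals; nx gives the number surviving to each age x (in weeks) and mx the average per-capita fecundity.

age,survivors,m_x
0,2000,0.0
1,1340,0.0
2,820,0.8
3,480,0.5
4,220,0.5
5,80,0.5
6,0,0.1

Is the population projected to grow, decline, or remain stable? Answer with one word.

lx = nx/n0 = nx/2000: 1, 0.67, 0.41, 0.24, 0.11, 0.04, 0
R0 = Σ lx·mx = 0 + 0 + 0.328 + 0.12 + 0.055 + 0.02 + 0 = 0.523
R0 < 1, so the population is declining.

declining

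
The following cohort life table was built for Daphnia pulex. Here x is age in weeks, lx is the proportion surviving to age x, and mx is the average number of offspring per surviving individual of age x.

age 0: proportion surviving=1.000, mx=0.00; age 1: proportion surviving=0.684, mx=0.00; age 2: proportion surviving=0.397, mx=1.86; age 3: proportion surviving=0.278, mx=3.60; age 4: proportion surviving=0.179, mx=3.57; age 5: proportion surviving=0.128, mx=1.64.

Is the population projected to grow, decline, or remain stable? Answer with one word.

R0 = Σ lx·mx = 0 + 0 + 0.73842 + 1.0008 + 0.63903 + 0.20992 = 2.58817
R0 > 1, so the population is growing.

growing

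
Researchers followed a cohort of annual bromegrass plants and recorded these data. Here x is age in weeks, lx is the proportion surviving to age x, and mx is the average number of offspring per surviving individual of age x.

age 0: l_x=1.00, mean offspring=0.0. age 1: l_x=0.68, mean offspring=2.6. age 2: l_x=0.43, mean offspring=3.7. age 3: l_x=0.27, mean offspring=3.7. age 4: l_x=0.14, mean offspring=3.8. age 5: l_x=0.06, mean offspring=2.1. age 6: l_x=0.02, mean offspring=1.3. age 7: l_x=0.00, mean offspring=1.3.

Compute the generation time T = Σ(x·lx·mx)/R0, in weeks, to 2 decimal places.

2.15

lx·mx: 0, 1.768, 1.591, 0.999, 0.532, 0.126, 0.026, 0 → R0 = 5.042
x·lx·mx: 0, 1.768, 3.182, 2.997, 2.128, 0.63, 0.156, 0 → Σ = 10.861
T = 10.861 / 5.042 = 2.154106… → 2.15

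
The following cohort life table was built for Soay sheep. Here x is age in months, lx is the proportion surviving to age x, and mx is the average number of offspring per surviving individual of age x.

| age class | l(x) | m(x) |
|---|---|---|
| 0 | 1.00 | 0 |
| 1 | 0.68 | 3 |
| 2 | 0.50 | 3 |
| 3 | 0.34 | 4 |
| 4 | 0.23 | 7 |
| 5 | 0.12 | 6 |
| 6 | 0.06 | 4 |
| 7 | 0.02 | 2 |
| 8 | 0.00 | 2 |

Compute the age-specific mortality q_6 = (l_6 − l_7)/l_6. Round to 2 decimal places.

0.67

q_6 = (l_6 − l_7) / l_6 = (0.06 − 0.02) / 0.06
     = 0.04 / 0.06 = 0.666667… → 0.67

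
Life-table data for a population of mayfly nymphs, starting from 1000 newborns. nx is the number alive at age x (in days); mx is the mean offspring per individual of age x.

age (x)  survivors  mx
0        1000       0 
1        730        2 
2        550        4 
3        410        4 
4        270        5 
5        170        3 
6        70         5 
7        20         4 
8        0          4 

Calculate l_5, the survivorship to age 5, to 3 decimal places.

0.170

l_5 = n_5/n_0 = 170/1000 = 0.17 → 0.170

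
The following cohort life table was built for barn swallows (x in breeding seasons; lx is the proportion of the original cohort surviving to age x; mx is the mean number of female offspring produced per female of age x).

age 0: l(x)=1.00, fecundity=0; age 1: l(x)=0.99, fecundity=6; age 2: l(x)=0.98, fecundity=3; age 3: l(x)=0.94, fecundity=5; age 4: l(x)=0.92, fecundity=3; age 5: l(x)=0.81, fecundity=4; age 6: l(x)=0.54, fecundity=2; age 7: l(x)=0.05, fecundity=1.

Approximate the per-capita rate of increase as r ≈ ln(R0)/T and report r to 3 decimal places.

R0 = Σ lx·mx = 0 + 5.94 + 2.94 + 4.7 + 2.76 + 3.24 + 1.08 + 0.05 = 20.71
Σ x·lx·mx = 59.99; T = 59.99/20.71 = 2.89667…
r ≈ ln(R0)/T = ln(20.71)/2.89667… = 1.04624… → 1.046

1.046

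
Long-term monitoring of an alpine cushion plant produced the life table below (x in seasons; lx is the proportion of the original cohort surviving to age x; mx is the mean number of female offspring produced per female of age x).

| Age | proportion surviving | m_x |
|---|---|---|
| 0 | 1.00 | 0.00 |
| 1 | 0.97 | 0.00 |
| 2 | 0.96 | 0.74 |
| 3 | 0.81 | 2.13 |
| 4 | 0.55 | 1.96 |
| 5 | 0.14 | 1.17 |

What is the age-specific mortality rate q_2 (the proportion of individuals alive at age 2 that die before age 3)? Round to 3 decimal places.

0.156

q_2 = (l_2 − l_3) / l_2 = (0.96 − 0.81) / 0.96
     = 0.15 / 0.96 = 0.15625 → 0.156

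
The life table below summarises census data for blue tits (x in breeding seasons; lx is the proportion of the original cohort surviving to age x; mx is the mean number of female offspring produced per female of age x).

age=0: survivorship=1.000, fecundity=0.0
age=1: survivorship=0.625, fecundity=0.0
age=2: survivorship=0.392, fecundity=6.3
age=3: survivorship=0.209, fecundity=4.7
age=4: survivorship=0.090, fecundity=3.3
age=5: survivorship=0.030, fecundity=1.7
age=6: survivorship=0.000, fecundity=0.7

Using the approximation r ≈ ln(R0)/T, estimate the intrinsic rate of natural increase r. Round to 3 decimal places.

R0 = Σ lx·mx = 0 + 0 + 2.4696 + 0.9823 + 0.297 + 0.051 + 0 = 3.7999
Σ x·lx·mx = 9.3291; T = 9.3291/3.7999 = 2.45509…
r ≈ ln(R0)/T = ln(3.7999)/2.45509… = 0.54376… → 0.544

0.544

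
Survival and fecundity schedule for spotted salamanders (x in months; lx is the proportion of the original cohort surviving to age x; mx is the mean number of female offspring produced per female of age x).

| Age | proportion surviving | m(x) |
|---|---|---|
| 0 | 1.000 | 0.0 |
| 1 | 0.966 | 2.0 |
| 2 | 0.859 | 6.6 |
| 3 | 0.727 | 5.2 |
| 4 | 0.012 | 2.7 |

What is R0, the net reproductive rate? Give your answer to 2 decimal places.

lx·mx by age: 0, 1.932, 5.6694, 3.7804, 0.0324
R0 = Σ lx·mx = 11.4142 → 11.41

11.41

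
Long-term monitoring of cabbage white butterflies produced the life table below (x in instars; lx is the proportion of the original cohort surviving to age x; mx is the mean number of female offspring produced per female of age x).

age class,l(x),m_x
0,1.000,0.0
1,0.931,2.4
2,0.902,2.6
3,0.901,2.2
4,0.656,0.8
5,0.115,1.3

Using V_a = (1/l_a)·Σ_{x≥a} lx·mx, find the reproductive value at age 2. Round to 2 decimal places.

lx·mx for x ≥ 2: 2.3452, 1.9822, 0.5248, 0.1495 → sum = 5.0017
V_2 = 5.0017 / l_2 = 5.0017 / 0.902 = 5.545122… → 5.55

5.55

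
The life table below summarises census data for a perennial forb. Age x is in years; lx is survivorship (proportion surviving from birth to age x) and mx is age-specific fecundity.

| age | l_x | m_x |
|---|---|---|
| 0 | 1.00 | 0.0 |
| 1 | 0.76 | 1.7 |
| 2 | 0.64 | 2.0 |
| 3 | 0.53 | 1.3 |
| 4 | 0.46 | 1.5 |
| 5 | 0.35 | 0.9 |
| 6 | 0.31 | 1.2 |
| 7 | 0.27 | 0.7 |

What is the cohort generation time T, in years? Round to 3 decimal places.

lx·mx: 0, 1.292, 1.28, 0.689, 0.69, 0.315, 0.372, 0.189 → R0 = 4.827
x·lx·mx: 0, 1.292, 2.56, 2.067, 2.76, 1.575, 2.232, 1.323 → Σ = 13.809
T = 13.809 / 4.827 = 2.860783… → 2.861

2.861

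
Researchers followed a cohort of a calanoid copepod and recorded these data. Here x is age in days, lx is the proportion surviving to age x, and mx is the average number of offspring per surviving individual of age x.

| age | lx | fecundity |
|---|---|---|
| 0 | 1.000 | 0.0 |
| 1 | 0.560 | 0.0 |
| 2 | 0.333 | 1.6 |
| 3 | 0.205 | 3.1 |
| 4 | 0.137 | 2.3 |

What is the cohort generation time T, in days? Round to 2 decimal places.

lx·mx: 0, 0, 0.5328, 0.6355, 0.3151 → R0 = 1.4834
x·lx·mx: 0, 0, 1.0656, 1.9065, 1.2604 → Σ = 4.2325
T = 4.2325 / 1.4834 = 2.853243… → 2.85

2.85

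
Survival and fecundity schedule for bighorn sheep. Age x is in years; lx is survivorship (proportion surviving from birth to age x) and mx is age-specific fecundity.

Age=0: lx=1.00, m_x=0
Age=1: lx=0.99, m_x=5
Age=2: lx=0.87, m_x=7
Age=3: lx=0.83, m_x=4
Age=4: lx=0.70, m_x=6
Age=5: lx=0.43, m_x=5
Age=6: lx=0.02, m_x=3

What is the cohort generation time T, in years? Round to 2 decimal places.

2.65

lx·mx: 0, 4.95, 6.09, 3.32, 4.2, 2.15, 0.06 → R0 = 20.77
x·lx·mx: 0, 4.95, 12.18, 9.96, 16.8, 10.75, 0.36 → Σ = 55
T = 55 / 20.77 = 2.64805… → 2.65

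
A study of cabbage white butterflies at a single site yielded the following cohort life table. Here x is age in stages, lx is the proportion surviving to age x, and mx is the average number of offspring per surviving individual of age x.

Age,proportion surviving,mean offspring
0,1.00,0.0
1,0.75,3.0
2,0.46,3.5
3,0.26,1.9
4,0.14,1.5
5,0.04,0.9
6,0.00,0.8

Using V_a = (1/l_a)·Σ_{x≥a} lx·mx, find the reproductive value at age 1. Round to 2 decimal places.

lx·mx for x ≥ 1: 2.25, 1.61, 0.494, 0.21, 0.036, 0 → sum = 4.6
V_1 = 4.6 / l_1 = 4.6 / 0.75 = 6.133333… → 6.13

6.13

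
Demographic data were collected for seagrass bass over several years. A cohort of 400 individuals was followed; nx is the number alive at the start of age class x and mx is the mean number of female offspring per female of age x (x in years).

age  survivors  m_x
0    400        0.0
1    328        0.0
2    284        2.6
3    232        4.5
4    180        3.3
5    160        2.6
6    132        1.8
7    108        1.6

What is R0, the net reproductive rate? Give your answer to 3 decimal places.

lx = nx/n0 = nx/400: 1, 0.82, 0.71, 0.58, 0.45, 0.4, 0.33, 0.27
lx·mx by age: 0, 0, 1.846, 2.61, 1.485, 1.04, 0.594, 0.432
R0 = Σ lx·mx = 8.007 → 8.007

8.007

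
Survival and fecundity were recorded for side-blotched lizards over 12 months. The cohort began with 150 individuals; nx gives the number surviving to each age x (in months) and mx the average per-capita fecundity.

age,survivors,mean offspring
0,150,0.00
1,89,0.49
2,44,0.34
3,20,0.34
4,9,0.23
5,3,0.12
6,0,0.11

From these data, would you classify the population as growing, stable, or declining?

lx = nx/n0 = nx/150: 1, 0.59333…, 0.29333…, 0.13333…, 0.06, 0.02, 0
R0 = Σ lx·mx = 0 + 0.290733… + 0.099733… + 0.045333… + 0.0138 + 0.0024 + 0 = 0.452…
R0 < 1, so the population is declining.

declining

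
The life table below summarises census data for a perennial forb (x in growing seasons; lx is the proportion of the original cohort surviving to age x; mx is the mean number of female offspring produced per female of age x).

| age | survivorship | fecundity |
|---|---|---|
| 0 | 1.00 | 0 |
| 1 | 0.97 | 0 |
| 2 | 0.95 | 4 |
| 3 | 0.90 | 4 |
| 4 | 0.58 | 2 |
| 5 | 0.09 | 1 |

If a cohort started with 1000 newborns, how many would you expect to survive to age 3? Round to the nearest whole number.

Expected survivors = N0 · l_3 = 1000 × 0.90 = 900 → 900

900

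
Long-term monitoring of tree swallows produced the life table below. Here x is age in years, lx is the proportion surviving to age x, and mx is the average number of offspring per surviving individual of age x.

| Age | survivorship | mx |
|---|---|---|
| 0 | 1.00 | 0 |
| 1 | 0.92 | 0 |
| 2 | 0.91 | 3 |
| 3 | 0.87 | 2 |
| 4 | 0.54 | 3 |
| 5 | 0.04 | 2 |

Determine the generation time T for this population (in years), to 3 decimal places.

2.846

lx·mx: 0, 0, 2.73, 1.74, 1.62, 0.08 → R0 = 6.17
x·lx·mx: 0, 0, 5.46, 5.22, 6.48, 0.4 → Σ = 17.56
T = 17.56 / 6.17 = 2.846029… → 2.846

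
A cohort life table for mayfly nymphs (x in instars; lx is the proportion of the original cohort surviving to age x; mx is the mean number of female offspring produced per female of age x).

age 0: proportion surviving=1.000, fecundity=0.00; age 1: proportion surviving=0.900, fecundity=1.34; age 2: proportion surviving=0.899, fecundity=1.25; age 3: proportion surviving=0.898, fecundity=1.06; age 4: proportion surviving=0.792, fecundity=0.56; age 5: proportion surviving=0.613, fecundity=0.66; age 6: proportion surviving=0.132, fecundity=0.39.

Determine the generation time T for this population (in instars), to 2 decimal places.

lx·mx: 0, 1.206, 1.12375, 0.95188, 0.44352, 0.40458, 0.05148 → R0 = 4.18121
x·lx·mx: 0, 1.206, 2.2475, 2.85564, 1.77408, 2.0229, 0.30888 → Σ = 10.415
T = 10.415 / 4.18121 = 2.490906… → 2.49

2.49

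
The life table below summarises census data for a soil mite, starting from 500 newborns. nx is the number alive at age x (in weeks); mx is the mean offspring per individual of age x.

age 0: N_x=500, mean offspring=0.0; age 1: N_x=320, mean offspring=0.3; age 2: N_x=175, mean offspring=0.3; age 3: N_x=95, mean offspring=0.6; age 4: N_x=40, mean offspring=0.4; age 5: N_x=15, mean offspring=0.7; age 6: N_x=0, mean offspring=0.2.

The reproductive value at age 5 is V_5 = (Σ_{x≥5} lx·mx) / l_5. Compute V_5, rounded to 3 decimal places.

lx = nx/n0 = nx/500: 1, 0.64, 0.35, 0.19, 0.08, 0.03, 0
lx·mx for x ≥ 5: 0.021, 0 → sum = 0.021
V_5 = 0.021 / l_5 = 0.021 / 0.03 = 0.7 → 0.700

0.700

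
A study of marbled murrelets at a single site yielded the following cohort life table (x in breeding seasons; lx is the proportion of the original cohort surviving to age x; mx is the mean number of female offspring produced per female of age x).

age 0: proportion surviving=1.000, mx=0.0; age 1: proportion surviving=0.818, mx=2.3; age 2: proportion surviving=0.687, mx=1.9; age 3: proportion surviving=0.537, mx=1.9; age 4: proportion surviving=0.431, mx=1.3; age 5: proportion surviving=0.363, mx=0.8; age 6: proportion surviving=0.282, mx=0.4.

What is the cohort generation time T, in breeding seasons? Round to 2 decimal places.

lx·mx: 0, 1.8814, 1.3053, 1.0203, 0.5603, 0.2904, 0.1128 → R0 = 5.1705
x·lx·mx: 0, 1.8814, 2.6106, 3.0609, 2.2412, 1.452, 0.6768 → Σ = 11.9229
T = 11.9229 / 5.1705 = 2.305947… → 2.31

2.31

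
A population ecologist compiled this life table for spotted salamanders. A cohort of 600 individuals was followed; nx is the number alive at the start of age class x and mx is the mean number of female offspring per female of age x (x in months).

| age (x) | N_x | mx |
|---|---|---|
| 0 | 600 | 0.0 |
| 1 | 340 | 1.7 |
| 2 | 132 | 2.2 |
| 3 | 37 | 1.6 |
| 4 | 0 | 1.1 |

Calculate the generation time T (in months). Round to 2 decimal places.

lx = nx/n0 = nx/600: 1, 0.56667…, 0.22, 0.06167…, 0
lx·mx: 0, 0.963333…, 0.484, 0.098667…, 0 → R0 = 1.546…
x·lx·mx: 0, 0.963333…, 0.968, 0.296…, 0 → Σ = 2.227333…
T = 2.227333… / 1.546… = 1.440707… → 1.44

1.44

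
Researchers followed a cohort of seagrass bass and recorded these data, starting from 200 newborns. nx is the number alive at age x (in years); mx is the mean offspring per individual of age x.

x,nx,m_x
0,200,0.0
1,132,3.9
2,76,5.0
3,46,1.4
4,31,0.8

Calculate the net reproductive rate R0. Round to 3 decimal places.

lx = nx/n0 = nx/200: 1, 0.66, 0.38, 0.23, 0.155
lx·mx by age: 0, 2.574, 1.9, 0.322, 0.124
R0 = Σ lx·mx = 4.92 → 4.920

4.920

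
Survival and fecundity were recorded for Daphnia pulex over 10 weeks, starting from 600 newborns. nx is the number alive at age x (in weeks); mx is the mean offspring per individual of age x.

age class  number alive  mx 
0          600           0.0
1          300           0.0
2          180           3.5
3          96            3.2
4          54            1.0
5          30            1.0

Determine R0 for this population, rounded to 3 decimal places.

lx = nx/n0 = nx/600: 1, 0.5, 0.3, 0.16, 0.09, 0.05
lx·mx by age: 0, 0, 1.05, 0.512, 0.09, 0.05
R0 = Σ lx·mx = 1.702 → 1.702

1.702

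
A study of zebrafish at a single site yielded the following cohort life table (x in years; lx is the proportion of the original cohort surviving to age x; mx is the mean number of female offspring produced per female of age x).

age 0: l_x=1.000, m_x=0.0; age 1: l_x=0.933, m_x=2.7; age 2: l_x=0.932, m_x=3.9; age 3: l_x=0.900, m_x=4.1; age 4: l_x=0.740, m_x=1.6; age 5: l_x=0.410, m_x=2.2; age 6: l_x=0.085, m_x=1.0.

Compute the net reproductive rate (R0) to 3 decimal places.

lx·mx by age: 0, 2.5191, 3.6348, 3.69, 1.184, 0.902, 0.085
R0 = Σ lx·mx = 12.0149 → 12.015

12.015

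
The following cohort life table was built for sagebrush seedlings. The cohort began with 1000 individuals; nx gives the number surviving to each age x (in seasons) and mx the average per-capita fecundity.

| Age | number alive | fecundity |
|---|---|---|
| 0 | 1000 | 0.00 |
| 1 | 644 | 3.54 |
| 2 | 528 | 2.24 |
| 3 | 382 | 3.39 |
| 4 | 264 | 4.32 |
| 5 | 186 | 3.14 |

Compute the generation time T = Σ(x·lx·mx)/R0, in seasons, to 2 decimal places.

lx = nx/n0 = nx/1000: 1, 0.644, 0.528, 0.382, 0.264, 0.186
lx·mx: 0, 2.27976, 1.18272, 1.29498, 1.14048, 0.58404 → R0 = 6.48198
x·lx·mx: 0, 2.27976, 2.36544, 3.88494, 4.56192, 2.9202 → Σ = 16.01226
T = 16.01226 / 6.48198 = 2.470273… → 2.47

2.47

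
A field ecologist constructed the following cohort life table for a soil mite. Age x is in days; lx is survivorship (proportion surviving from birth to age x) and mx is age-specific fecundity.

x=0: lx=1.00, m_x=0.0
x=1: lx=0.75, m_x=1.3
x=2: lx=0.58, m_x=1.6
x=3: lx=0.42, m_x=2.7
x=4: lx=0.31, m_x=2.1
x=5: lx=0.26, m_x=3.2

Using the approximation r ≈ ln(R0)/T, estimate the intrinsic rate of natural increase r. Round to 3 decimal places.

R0 = Σ lx·mx = 0 + 0.975 + 0.928 + 1.134 + 0.651 + 0.832 = 4.52
Σ x·lx·mx = 12.997; T = 12.997/4.52 = 2.87544…
r ≈ ln(R0)/T = ln(4.52)/2.87544… = 0.52462… → 0.525

0.525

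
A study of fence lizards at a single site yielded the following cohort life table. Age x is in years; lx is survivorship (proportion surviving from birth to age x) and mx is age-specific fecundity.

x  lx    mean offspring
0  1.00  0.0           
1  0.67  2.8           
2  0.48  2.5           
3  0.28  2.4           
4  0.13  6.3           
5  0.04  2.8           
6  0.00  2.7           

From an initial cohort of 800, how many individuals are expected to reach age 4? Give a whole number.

Expected survivors = N0 · l_4 = 800 × 0.13 = 104 → 104

104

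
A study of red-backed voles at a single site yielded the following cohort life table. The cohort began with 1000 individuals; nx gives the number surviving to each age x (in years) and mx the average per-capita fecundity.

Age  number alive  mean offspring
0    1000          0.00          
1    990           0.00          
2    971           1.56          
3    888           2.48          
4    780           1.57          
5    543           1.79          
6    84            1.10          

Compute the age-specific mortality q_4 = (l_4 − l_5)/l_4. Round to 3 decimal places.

0.304

lx = nx/n0 = nx/1000: 1, 0.99, 0.971, 0.888, 0.78, 0.543, 0.084
q_4 = (l_4 − l_5) / l_4 = (0.78 − 0.543) / 0.78
     = 0.237 / 0.78 = 0.303846… → 0.304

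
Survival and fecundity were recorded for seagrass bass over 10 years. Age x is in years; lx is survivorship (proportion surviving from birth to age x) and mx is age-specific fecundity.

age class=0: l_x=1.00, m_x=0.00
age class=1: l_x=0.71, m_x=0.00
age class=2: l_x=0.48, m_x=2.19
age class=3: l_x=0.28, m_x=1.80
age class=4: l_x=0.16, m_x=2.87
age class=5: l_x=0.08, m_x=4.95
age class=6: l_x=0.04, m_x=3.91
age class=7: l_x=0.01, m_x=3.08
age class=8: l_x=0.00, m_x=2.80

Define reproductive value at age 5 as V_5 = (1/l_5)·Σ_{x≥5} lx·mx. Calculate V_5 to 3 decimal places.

7.290

lx·mx for x ≥ 5: 0.396, 0.1564, 0.0308, 0 → sum = 0.5832
V_5 = 0.5832 / l_5 = 0.5832 / 0.08 = 7.29 → 7.290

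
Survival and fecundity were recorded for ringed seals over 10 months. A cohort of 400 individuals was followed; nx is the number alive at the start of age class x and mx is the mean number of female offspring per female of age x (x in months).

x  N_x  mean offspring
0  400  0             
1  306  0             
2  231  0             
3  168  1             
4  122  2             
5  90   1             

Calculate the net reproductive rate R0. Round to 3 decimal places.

1.255

lx = nx/n0 = nx/400: 1, 0.765, 0.5775, 0.42, 0.305, 0.225
lx·mx by age: 0, 0, 0, 0.42, 0.61, 0.225
R0 = Σ lx·mx = 1.255 → 1.255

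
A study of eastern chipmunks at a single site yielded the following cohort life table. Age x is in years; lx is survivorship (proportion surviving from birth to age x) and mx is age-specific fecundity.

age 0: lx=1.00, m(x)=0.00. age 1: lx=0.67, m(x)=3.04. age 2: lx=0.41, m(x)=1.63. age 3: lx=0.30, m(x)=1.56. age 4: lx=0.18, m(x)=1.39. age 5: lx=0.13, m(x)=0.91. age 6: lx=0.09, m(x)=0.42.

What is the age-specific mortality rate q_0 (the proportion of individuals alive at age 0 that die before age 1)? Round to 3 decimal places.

q_0 = (l_0 − l_1) / l_0 = (1 − 0.67) / 1
     = 0.33 / 1 = 0.33 → 0.330

0.330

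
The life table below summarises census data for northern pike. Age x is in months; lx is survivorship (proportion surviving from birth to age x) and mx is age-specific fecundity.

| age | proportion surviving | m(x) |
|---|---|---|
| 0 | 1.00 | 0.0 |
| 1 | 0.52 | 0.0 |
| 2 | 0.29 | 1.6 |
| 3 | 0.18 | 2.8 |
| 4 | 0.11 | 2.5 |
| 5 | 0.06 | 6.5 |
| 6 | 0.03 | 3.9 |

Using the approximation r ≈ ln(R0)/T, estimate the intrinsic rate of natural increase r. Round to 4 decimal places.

R0 = Σ lx·mx = 0 + 0 + 0.464 + 0.504 + 0.275 + 0.39 + 0.117 = 1.75
Σ x·lx·mx = 6.192; T = 6.192/1.75 = 3.53829…
r ≈ ln(R0)/T = ln(1.75)/3.53829… = 0.15816… → 0.1582

0.1582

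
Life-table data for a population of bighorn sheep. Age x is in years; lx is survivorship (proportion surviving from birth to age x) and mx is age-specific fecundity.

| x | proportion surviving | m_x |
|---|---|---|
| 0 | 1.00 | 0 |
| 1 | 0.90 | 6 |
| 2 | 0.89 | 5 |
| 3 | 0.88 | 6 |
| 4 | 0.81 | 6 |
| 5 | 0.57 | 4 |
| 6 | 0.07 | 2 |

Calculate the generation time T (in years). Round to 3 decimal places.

2.759

lx·mx: 0, 5.4, 4.45, 5.28, 4.86, 2.28, 0.14 → R0 = 22.41
x·lx·mx: 0, 5.4, 8.9, 15.84, 19.44, 11.4, 0.84 → Σ = 61.82
T = 61.82 / 22.41 = 2.75859… → 2.759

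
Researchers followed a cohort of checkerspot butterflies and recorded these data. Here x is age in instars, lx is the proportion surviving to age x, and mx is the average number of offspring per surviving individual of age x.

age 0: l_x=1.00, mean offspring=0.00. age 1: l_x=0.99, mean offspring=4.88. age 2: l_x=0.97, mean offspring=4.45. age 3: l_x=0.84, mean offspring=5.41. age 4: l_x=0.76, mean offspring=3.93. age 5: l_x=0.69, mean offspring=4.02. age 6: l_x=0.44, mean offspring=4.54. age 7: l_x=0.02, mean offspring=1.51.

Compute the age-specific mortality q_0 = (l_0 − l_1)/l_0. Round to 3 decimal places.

q_0 = (l_0 − l_1) / l_0 = (1 − 0.99) / 1
     = 0.01 / 1 = 0.01 → 0.010

0.010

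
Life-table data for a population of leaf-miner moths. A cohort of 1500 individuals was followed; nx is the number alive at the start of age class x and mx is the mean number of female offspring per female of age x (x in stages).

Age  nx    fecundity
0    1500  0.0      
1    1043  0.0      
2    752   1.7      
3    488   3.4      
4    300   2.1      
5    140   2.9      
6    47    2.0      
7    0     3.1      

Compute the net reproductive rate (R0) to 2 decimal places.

2.71

lx = nx/n0 = nx/1500: 1, 0.69533…, 0.50133…, 0.32533…, 0.2, 0.09333…, 0.03133…, 0
lx·mx by age: 0, 0, 0.852267…, 1.106133…, 0.42, 0.270667…, 0.062667…, 0
R0 = Σ lx·mx = 2.711733… → 2.71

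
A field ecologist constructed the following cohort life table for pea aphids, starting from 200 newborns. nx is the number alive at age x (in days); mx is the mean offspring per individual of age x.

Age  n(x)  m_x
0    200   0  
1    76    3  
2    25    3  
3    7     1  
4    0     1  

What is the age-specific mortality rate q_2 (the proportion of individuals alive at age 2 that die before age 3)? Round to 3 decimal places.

lx = nx/n0 = nx/200: 1, 0.38, 0.125, 0.035, 0
q_2 = (l_2 − l_3) / l_2 = (0.125 − 0.035) / 0.125
     = 0.09 / 0.125 = 0.72 → 0.720

0.720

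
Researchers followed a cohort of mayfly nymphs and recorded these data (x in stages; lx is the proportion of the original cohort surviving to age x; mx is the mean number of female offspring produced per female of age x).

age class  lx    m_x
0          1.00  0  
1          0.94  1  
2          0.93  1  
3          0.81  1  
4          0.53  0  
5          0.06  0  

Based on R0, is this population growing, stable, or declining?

R0 = Σ lx·mx = 0 + 0.94 + 0.93 + 0.81 + 0 + 0 = 2.68
R0 > 1, so the population is growing.

growing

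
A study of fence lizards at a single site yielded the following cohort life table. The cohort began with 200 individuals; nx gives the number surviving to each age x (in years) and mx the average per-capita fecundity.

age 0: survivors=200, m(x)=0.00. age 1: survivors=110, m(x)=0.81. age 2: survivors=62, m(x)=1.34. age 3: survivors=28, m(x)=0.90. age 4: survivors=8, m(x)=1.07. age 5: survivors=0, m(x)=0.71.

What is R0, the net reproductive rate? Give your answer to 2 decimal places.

1.03

lx = nx/n0 = nx/200: 1, 0.55, 0.31, 0.14, 0.04, 0
lx·mx by age: 0, 0.4455, 0.4154, 0.126, 0.0428, 0
R0 = Σ lx·mx = 1.0297 → 1.03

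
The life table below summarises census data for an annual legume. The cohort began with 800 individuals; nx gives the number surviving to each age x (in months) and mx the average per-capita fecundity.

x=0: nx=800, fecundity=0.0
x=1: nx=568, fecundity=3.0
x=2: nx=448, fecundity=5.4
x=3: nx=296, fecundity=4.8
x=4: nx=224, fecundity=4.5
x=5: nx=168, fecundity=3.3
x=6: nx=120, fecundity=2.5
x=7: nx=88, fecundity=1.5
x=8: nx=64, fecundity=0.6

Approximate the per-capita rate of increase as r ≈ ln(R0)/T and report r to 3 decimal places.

0.825

lx = nx/n0 = nx/800: 1, 0.71, 0.56, 0.37, 0.28, 0.21, 0.15, 0.11, 0.08
R0 = Σ lx·mx = 0 + 2.13 + 3.024 + 1.776 + 1.26 + 0.693 + 0.375 + 0.165 + 0.048 = 9.471
Σ x·lx·mx = 25.8; T = 25.8/9.471 = 2.72411…
r ≈ ln(R0)/T = ln(9.471)/2.72411… = 0.82531… → 0.825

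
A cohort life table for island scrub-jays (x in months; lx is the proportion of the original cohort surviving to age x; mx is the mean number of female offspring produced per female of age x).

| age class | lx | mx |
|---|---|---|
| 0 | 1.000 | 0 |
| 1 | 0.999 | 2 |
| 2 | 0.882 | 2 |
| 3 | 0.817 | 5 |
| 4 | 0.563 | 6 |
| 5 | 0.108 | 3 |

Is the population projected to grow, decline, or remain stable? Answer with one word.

R0 = Σ lx·mx = 0 + 1.998 + 1.764 + 4.085 + 3.378 + 0.324 = 11.549
R0 > 1, so the population is growing.

growing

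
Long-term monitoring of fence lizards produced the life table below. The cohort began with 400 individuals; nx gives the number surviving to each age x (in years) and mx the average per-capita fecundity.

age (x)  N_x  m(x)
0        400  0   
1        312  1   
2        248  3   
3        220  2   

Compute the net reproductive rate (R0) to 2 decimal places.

3.74

lx = nx/n0 = nx/400: 1, 0.78, 0.62, 0.55
lx·mx by age: 0, 0.78, 1.86, 1.1
R0 = Σ lx·mx = 3.74 → 3.74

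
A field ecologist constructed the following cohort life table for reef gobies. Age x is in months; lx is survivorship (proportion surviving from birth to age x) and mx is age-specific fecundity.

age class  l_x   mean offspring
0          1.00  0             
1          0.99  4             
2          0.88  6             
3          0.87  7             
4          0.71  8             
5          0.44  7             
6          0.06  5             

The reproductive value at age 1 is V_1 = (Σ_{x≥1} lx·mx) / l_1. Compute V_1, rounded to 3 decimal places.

lx·mx for x ≥ 1: 3.96, 5.28, 6.09, 5.68, 3.08, 0.3 → sum = 24.39
V_1 = 24.39 / l_1 = 24.39 / 0.99 = 24.636364… → 24.636

24.636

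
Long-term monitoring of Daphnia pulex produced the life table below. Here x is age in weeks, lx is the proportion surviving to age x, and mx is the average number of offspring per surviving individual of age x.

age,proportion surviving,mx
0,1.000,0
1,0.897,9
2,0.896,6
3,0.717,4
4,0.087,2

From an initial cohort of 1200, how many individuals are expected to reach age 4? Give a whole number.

Expected survivors = N0 · l_4 = 1200 × 0.087 = 104.4 → 104

104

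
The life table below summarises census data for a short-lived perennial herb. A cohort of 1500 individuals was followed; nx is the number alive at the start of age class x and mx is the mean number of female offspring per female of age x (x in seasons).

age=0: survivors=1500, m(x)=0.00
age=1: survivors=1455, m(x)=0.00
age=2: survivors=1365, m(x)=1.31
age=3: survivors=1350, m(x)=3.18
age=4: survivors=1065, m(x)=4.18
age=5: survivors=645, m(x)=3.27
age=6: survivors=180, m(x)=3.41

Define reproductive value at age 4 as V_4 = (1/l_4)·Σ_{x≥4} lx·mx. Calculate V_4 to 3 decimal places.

6.737

lx = nx/n0 = nx/1500: 1, 0.97, 0.91, 0.9, 0.71, 0.43, 0.12
lx·mx for x ≥ 4: 2.9678, 1.4061, 0.4092 → sum = 4.7831
V_4 = 4.7831 / l_4 = 4.7831 / 0.71 = 6.736761… → 6.737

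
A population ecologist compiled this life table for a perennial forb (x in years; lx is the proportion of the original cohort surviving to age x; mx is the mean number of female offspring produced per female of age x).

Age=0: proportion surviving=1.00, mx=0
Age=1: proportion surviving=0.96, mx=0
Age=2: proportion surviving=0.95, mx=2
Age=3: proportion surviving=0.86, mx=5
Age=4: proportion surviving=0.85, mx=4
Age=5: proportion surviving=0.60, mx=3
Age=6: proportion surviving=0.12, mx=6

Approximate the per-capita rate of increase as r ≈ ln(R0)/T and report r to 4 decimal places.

R0 = Σ lx·mx = 0 + 0 + 1.9 + 4.3 + 3.4 + 1.8 + 0.72 = 12.12
Σ x·lx·mx = 43.62; T = 43.62/12.12 = 3.59901…
r ≈ ln(R0)/T = ln(12.12)/3.59901… = 0.693206… → 0.6932

0.6932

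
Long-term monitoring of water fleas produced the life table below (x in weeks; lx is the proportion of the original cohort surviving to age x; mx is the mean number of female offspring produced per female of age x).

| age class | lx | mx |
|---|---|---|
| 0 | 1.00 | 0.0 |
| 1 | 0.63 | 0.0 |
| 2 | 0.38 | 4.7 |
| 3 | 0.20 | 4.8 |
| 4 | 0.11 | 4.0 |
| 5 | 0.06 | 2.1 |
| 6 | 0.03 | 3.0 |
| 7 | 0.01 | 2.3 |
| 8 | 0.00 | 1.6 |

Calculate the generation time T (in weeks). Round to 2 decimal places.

lx·mx: 0, 0, 1.786, 0.96, 0.44, 0.126, 0.09, 0.023, 0 → R0 = 3.425
x·lx·mx: 0, 0, 3.572, 2.88, 1.76, 0.63, 0.54, 0.161, 0 → Σ = 9.543
T = 9.543 / 3.425 = 2.786277… → 2.79

2.79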